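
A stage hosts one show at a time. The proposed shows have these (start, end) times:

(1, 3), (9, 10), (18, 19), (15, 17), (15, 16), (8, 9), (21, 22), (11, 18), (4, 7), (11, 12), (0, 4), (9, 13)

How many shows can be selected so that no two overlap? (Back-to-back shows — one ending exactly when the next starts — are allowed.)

By end time: (1,3), (0,4), (4,7), (8,9), (9,10), (11,12), (9,13), (15,16), (15,17), (11,18), (18,19), (21,22).
Pick (1,3); next start ≥ 3 → (4,7); next start ≥ 7 → (8,9); next start ≥ 9 → (9,10); next start ≥ 10 → (11,12); next start ≥ 12 → (15,16); next start ≥ 16 → (18,19); next start ≥ 19 → (21,22).
Selected 8 shows.

8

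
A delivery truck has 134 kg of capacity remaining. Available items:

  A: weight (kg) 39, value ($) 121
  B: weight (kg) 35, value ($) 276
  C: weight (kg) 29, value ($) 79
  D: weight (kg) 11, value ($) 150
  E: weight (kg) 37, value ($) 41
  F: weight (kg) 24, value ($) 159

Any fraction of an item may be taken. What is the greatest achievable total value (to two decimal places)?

774.10

Greedy by value/weight ratio, highest first.
Ratios (sorted): D 13.64, B 7.89, F 6.62, A 3.10, C 2.72, E 1.11
take D (11 @ 150); take B (35 @ 276); take F (24 @ 159); take A (39 @ 121); take 25/29 of C → 68.10. Capacity used 134/134.
Total value = 774.10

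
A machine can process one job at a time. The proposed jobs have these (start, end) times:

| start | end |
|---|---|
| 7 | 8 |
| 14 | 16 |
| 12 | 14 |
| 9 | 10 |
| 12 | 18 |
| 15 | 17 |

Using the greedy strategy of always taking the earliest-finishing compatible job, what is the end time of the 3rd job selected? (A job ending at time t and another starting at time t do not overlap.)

14

Order by finish time; keep every interval that doesn't clash with the previous kept one.
Sorted by end: (7,8)  (9,10)  (12,14)  (14,16)  (15,17)  (12,18)
take (7,8); take (9,10); take (12,14); take (14,16).
Selected: (7,8) (9,10) (12,14) (14,16)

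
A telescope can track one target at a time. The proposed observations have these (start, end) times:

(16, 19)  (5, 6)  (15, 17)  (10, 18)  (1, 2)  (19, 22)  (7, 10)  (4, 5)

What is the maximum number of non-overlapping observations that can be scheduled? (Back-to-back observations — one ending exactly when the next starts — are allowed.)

Sort by end time and greedily take each interval whose start is ≥ the last chosen end.
Sorted by end: (1,2)  (4,5)  (5,6)  (7,10)  (15,17)  (10,18)  (16,19)  (19,22)
take (1,2); take (4,5); take (5,6); take (7,10); take (15,17); skip (16,19); take (19,22).
Selected 6 observations.

6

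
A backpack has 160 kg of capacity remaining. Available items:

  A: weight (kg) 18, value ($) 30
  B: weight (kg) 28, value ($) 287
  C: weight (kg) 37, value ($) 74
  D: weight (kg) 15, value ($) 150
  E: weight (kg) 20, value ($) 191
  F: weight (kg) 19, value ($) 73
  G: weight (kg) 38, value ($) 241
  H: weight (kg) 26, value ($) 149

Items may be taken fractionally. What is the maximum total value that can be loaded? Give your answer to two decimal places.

Ratios (sorted): B 10.25, D 10.00, E 9.55, G 6.34, H 5.73, F 3.84, C 2.00, A 1.67
take B (28 @ 287); take D (15 @ 150); take E (20 @ 191); take G (38 @ 241); take H (26 @ 149); take F (19 @ 73); take 14/37 of C → 28.00. Capacity used 160/160.
Total value = 1119.00

1119.00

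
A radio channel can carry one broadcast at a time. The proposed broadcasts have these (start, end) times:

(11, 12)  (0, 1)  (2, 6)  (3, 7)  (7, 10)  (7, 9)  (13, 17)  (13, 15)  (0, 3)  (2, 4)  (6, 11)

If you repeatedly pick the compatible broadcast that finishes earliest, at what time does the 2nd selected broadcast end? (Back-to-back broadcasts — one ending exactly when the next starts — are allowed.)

Sort by end time and greedily take each interval whose start is ≥ the last chosen end.
By end time: (0,1), (0,3), (2,4), (2,6), (3,7), (7,9), (7,10), (6,11), (11,12), (13,15), (13,17).
Pick (0,1); next start ≥ 1 → (2,4); next start ≥ 4 → (7,9); next start ≥ 9 → (11,12); next start ≥ 12 → (13,15).
Selected: (0,1) (2,4) (7,9) (11,12) (13,15)

4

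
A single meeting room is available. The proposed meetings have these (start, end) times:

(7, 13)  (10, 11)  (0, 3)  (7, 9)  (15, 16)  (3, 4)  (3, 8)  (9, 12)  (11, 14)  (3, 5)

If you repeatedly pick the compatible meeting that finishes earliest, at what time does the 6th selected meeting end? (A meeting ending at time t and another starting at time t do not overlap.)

Greedy by earliest finish: after sorting by end time, pick each interval compatible with the last pick.
By end time: (0,3), (3,4), (3,5), (3,8), (7,9), (10,11), (9,12), (7,13), (11,14), (15,16).
Pick (0,3); next start ≥ 3 → (3,4); next start ≥ 4 → (7,9); next start ≥ 9 → (10,11); next start ≥ 11 → (11,14); next start ≥ 14 → (15,16).
Selected: (0,3) (3,4) (7,9) (10,11) (11,14) (15,16)

16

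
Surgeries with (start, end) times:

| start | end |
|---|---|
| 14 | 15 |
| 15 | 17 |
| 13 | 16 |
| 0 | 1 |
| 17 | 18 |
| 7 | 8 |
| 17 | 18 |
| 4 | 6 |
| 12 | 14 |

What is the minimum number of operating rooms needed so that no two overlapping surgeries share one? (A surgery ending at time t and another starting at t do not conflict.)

The answer is the maximum number of intervals overlapping at any instant.
Events (time:±→running): 0:+→1 1:-→0 4:+→1 6:-→0 7:+→1 8:-→0 12:+→1 13:+→2 … peak 2.

2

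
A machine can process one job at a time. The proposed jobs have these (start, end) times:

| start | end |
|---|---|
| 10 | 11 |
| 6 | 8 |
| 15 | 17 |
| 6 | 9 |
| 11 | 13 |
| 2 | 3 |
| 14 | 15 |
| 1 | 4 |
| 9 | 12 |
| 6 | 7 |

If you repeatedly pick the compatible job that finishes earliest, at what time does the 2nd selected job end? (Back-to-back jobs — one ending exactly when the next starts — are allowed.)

7

By end time: (2,3), (1,4), (6,7), (6,8), (6,9), (10,11), (9,12), (11,13), (14,15), (15,17).
Pick (2,3); next start ≥ 3 → (6,7); next start ≥ 7 → (10,11); next start ≥ 11 → (11,13); next start ≥ 13 → (14,15); next start ≥ 15 → (15,17).
Selected: (2,3) (6,7) (10,11) (11,13) (14,15) (15,17)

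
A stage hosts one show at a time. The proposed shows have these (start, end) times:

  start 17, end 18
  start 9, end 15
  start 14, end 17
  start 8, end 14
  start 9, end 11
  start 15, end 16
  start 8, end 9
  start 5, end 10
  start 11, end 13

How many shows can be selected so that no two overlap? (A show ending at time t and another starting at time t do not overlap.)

Greedy by earliest finish: after sorting by end time, pick each interval compatible with the last pick.
By end time: (8,9), (5,10), (9,11), (11,13), (8,14), (9,15), (15,16), (14,17), (17,18).
Pick (8,9); next start ≥ 9 → (9,11); next start ≥ 11 → (11,13); next start ≥ 13 → (15,16); next start ≥ 16 → (17,18).
Selected 5 shows.

5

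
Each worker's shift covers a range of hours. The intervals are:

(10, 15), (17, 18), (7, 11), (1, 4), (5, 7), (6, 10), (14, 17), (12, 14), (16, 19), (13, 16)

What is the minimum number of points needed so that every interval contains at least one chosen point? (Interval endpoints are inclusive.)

Sorted: [1,4] [5,7] [6,10] [7,11] [12,14] [10,15] [13,16] [14,17] [17,18] [16,19]
{[1,4]} hit by 4; {[5,7],[6,10],[7,11]} hit by 7; {[12,14],[10,15],[13,16],[14,17]} hit by 14; {[17,18],[16,19]} hit by 18.
Points: 4, 7, 14, 18 (4 total).

4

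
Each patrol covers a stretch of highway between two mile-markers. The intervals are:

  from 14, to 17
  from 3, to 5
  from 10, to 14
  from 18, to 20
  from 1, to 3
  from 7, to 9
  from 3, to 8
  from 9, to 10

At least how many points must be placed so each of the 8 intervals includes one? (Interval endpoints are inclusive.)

4

Sorted: [1,3] [3,5] [3,8] [7,9] [9,10] [10,14] [14,17] [18,20]
{[1,3],[3,5],[3,8]} hit by 3; {[7,9],[9,10]} hit by 9; {[10,14],[14,17]} hit by 14; {[18,20]} hit by 20.
Points: 3, 9, 14, 20 (4 total).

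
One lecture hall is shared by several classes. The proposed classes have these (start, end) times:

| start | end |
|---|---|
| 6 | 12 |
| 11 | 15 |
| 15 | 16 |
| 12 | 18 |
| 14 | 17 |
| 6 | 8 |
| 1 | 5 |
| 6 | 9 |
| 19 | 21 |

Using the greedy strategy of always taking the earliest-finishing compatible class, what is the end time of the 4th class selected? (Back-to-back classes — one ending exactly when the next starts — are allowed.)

16

Sort by end time and greedily take each interval whose start is ≥ the last chosen end.
Sorted by end: (1,5)  (6,8)  (6,9)  (6,12)  (11,15)  (15,16)  (14,17)  (12,18)  (19,21)
take (1,5); take (6,8); take (11,15); take (15,16); take (19,21).
Selected: (1,5) (6,8) (11,15) (15,16) (19,21)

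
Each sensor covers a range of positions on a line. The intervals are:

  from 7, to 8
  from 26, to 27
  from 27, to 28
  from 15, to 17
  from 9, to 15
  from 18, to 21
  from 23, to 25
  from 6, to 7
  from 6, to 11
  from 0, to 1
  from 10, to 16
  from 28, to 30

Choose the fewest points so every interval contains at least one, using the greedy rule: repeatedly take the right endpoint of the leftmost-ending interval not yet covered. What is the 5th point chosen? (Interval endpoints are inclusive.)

By right end: [0,1]  [6,7]  [7,8]  [6,11]  [9,15]  [10,16]  [15,17]  [18,21]  [23,25]  [26,27]  [27,28]  [28,30]
[0,1] uncovered → point at 1; [6,7] uncovered → point at 7; [9,15] uncovered → point at 15; [18,21] uncovered → point at 21; [23,25] uncovered → point at 25; [26,27] uncovered → point at 27; [28,30] uncovered → point at 30.
Points: 1, 7, 15, 21, 25, 27, 30 (7 total).

25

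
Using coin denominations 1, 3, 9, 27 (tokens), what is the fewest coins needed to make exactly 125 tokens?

9

125 = 4×27 + 1×9 + 2×3 + 2×1
Total coins = 4 + 1 + 2 + 2 = 9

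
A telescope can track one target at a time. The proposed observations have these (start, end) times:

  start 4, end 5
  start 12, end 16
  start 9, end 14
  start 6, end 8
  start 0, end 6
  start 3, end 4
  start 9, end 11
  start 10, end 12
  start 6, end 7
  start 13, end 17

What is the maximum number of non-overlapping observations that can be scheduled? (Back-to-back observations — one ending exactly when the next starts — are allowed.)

Sort by end time and greedily take each interval whose start is ≥ the last chosen end.
By end time: (3,4), (4,5), (0,6), (6,7), (6,8), (9,11), (10,12), (9,14), (12,16), (13,17).
Pick (3,4); next start ≥ 4 → (4,5); next start ≥ 5 → (6,7); next start ≥ 7 → (9,11); next start ≥ 11 → (12,16).
Selected 5 observations.

5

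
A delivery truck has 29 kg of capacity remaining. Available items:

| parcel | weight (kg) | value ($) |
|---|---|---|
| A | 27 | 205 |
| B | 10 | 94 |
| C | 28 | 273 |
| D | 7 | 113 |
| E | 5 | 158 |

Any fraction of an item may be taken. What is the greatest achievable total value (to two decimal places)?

436.75

Sort by value per unit weight and fill in that order.
Ratios (sorted): E 31.60, D 16.14, C 9.75, B 9.40, A 7.59
take E (5 @ 158); take D (7 @ 113); take 17/28 of C → 165.75. Capacity used 29/29.
Total value = 436.75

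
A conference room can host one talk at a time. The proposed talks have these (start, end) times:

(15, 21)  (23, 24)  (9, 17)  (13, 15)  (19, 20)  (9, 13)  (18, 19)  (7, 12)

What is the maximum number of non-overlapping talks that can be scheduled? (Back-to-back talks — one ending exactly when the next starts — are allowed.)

Greedy by earliest finish: after sorting by end time, pick each interval compatible with the last pick.
Sorted by end: (7,12)  (9,13)  (13,15)  (9,17)  (18,19)  (19,20)  (15,21)  (23,24)
take (7,12); take (13,15); skip (9,17); take (18,19); take (19,20); take (23,24).
Selected 5 talks.

5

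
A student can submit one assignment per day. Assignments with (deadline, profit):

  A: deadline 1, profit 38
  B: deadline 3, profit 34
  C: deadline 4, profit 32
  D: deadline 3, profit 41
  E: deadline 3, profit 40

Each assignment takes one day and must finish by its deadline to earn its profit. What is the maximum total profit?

151

Take jobs in profit order; each goes to the latest open slot no later than its deadline.
Profit order: D=41 E=40 A=38 B=34 C=32
Assign: D→slot 3, E→slot 2, A→slot 1, B skipped, C→slot 4.
Slots: [1:A] [2:E] [3:D] [4:C]
Profit = 38 + 40 + 41 + 32 = 151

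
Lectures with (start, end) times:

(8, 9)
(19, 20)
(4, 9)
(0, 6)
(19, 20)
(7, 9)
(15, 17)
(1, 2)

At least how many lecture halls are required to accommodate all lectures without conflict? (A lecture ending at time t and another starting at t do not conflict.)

3

The answer is the maximum number of intervals overlapping at any instant.
Events (time:±→running): 0:+→1 1:+→2 2:-→1 4:+→2 6:-→1 7:+→2 8:+→3 … peak 3.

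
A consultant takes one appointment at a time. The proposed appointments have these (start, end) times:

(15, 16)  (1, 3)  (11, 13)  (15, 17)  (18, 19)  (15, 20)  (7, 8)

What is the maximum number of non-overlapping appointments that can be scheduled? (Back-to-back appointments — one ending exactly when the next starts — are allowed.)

Greedy by earliest finish: after sorting by end time, pick each interval compatible with the last pick.
By end time: (1,3), (7,8), (11,13), (15,16), (15,17), (18,19), (15,20).
Pick (1,3); next start ≥ 3 → (7,8); next start ≥ 8 → (11,13); next start ≥ 13 → (15,16); next start ≥ 16 → (18,19).
Selected 5 appointments.

5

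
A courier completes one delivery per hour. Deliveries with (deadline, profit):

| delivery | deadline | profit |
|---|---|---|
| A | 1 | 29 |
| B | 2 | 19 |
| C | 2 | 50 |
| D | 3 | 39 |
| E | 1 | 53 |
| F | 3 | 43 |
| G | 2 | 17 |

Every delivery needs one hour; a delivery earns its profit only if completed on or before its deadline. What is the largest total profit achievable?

146

By profit: E(d1,53), C(d2,50), F(d3,43), D(d3,39), A(d1,29), B(d2,19), G(d2,17)
E→slot 1; C→slot 2; F→slot 3; D skipped; A skipped; B skipped; G skipped.
Profit = 53 + 50 + 43 = 146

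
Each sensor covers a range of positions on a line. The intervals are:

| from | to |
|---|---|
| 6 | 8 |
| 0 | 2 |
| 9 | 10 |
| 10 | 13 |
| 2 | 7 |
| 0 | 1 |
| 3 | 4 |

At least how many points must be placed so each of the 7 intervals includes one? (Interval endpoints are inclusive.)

Process intervals by earliest right end; each time one isn't hit yet, stab at its right endpoint.
By right end: [0,1]  [0,2]  [3,4]  [2,7]  [6,8]  [9,10]  [10,13]
[0,1] uncovered → point at 1; [3,4] uncovered → point at 4; [6,8] uncovered → point at 8; [9,10] uncovered → point at 10.
Points: 1, 4, 8, 10 (4 total).

4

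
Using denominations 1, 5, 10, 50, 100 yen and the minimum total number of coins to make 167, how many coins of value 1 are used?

2

Greedy: take as many of the largest coin as possible, then repeat with the remainder.
167 = 1×100 + 1×50 + 1×10 + 1×5 + 2×1
Count of 1: 2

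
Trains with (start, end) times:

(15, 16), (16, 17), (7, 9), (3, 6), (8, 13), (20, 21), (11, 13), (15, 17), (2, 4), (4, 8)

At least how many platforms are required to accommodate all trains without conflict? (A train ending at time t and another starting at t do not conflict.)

Count concurrent intervals with a sweep; the peak is the room count.
Events (time:±→running): 2:+→1 3:+→2 … peak 2.

2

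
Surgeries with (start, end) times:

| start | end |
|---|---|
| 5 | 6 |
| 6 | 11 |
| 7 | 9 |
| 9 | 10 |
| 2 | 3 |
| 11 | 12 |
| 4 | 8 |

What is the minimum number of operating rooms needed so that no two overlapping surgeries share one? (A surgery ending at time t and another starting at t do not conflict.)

3

Events (time:±→running): 2:+→1 3:-→0 4:+→1 5:+→2 6:-→1 6:+→2 7:+→3 … peak 3.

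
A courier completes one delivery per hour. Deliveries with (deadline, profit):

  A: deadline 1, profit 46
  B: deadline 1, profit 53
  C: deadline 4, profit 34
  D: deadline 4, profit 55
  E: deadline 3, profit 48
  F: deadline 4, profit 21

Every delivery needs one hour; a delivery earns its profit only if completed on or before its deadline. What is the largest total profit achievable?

190

Sort by profit descending; place each in the latest free slot ≤ its deadline.
Profit order: D=55 B=53 E=48 A=46 C=34 F=21
Assign: D→slot 4, B→slot 1, E→slot 3, A skipped, C→slot 2, F skipped.
Slots: [1:B] [2:C] [3:E] [4:D]
Profit = 53 + 34 + 48 + 55 = 190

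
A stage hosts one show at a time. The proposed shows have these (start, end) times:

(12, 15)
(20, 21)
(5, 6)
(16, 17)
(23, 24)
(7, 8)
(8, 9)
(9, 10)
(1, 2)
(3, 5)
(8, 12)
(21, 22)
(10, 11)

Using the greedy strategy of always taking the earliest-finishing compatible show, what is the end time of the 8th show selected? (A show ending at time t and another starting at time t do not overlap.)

Sort by end time and greedily take each interval whose start is ≥ the last chosen end.
Sorted by end: (1,2)  (3,5)  (5,6)  (7,8)  (8,9)  (9,10)  (10,11)  (8,12)  (12,15)  (16,17)  (20,21)  (21,22)  (23,24)
take (1,2); take (3,5); take (5,6); take (7,8); take (8,9); take (9,10); take (10,11); skip (8,12); take (12,15); take (16,17); take (20,21); take (21,22); take (23,24).
Selected: (1,2) (3,5) (5,6) (7,8) (8,9) (9,10) (10,11) (12,15) (16,17) (20,21) (21,22) (23,24)

15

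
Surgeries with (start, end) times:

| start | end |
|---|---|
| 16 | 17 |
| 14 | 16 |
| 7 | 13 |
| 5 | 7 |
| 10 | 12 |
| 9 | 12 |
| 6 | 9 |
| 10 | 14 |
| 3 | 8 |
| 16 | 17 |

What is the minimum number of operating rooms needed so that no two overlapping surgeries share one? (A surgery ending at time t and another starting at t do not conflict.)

Count concurrent intervals with a sweep; the peak is the room count.
starts: [3, 5, 6, 7, 9, 10, 10, 14, 16, 16]
ends:   [7, 8, 9, 12, 12, 13, 14, 16, 17, 17]
s3→1 s5→2 s6→3 e7→2 s7→3 e8→2 e9→1 s9→2 s10→3 s10→4  — peak 4.

4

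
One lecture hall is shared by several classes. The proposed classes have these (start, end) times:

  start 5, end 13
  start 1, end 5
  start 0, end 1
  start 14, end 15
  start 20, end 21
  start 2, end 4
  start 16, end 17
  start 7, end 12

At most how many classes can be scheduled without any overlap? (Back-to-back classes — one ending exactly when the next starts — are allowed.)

6

Sort by end time and greedily take each interval whose start is ≥ the last chosen end.
By end time: (0,1), (2,4), (1,5), (7,12), (5,13), (14,15), (16,17), (20,21).
Pick (0,1); next start ≥ 1 → (2,4); next start ≥ 4 → (7,12); next start ≥ 12 → (14,15); next start ≥ 15 → (16,17); next start ≥ 17 → (20,21).
Selected 6 classes.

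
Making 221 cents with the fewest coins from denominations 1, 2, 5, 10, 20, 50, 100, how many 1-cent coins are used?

221 − 2×100→21 − 1×20→1 − 1×1→0
Count of 1: 1

1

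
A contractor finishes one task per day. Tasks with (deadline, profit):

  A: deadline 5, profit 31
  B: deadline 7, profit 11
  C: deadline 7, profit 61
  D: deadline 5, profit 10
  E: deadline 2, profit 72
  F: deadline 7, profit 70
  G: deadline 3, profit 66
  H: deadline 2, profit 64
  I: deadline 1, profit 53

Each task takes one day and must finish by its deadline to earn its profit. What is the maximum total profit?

Profit order: E=72 F=70 G=66 H=64 C=61 I=53 A=31 B=11 D=10
Assign: E→slot 2, F→slot 7, G→slot 3, H→slot 1, C→slot 6, I skipped, A→slot 5, B→slot 4, D skipped.
Slots: [1:H] [2:E] [3:G] [4:B] [5:A] [6:C] [7:F]
Profit = 64 + 72 + 66 + 11 + 31 + 61 + 70 = 375

375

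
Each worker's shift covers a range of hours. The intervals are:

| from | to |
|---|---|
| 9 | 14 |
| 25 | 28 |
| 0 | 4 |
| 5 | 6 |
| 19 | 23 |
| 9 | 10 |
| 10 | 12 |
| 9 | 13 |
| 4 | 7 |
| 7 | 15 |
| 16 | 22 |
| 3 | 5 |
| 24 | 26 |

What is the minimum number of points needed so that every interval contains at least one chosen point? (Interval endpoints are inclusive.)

Sort by right endpoint; whenever an interval is uncovered, place a point at its right end.
Sorted: [0,4] [3,5] [5,6] [4,7] [9,10] [10,12] [9,13] [9,14] [7,15] [16,22] [19,23] [24,26] [25,28]
{[0,4],[3,5]} hit by 4; {[5,6],[4,7]} hit by 6; {[9,10],[10,12],[9,13],[9,14],[7,15]} hit by 10; {[16,22],[19,23]} hit by 22; {[24,26],[25,28]} hit by 26.
Points: 4, 6, 10, 22, 26 (5 total).

5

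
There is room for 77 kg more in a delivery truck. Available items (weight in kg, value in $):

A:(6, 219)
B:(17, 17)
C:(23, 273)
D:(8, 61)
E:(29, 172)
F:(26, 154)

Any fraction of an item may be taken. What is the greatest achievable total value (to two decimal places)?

Greedy by value/weight ratio, highest first.
Order: A (219/6=36.50) > C (273/23=11.87) > D (61/8=7.62) > E (172/29=5.93) > F (154/26=5.92) > B (17/17=1.00)
Fill: take A (6 @ 219) → take C (23 @ 273) → take D (8 @ 61) → take E (29 @ 172) → take 11/26 of F → 65.15; 77/77 used.
Total value = 790.15

790.15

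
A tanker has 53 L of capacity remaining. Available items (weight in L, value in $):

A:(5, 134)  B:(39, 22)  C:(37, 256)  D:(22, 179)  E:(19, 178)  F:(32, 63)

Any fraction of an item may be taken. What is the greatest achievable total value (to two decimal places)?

539.43

Greedy by value/weight ratio, highest first.
Order: A (134/5=26.80) > E (178/19=9.37) > D (179/22=8.14) > C (256/37=6.92) > F (63/32=1.97) > B (22/39=0.56)
Fill: take A (5 @ 134) → take E (19 @ 178) → take D (22 @ 179) → take 7/37 of C → 48.43; 53/53 used.
Total value = 539.43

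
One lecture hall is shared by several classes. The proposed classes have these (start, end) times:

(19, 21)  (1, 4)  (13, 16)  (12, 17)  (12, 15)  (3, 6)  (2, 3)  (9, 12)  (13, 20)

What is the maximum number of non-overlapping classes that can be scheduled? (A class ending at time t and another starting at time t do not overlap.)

5

Sort by end time and greedily take each interval whose start is ≥ the last chosen end.
Sorted by end: (2,3)  (1,4)  (3,6)  (9,12)  (12,15)  (13,16)  (12,17)  (13,20)  (19,21)
take (2,3); take (3,6); take (9,12); take (12,15); skip (13,16); take (19,21).
Selected 5 classes.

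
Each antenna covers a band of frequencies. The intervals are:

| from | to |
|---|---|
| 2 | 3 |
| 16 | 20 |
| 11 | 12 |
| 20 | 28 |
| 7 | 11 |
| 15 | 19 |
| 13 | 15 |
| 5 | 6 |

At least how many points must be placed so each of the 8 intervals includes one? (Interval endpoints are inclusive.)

5

Sort by right endpoint; whenever an interval is uncovered, place a point at its right end.
By right end: [2,3]  [5,6]  [7,11]  [11,12]  [13,15]  [15,19]  [16,20]  [20,28]
[2,3] uncovered → point at 3; [5,6] uncovered → point at 6; [7,11] uncovered → point at 11; [13,15] uncovered → point at 15; [16,20] uncovered → point at 20.
Points: 3, 6, 11, 15, 20 (5 total).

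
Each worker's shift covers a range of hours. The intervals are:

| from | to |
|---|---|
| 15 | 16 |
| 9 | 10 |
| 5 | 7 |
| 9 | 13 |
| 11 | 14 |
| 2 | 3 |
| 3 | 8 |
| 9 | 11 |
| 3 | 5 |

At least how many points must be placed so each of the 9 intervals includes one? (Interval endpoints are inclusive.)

5

By right end: [2,3]  [3,5]  [5,7]  [3,8]  [9,10]  [9,11]  [9,13]  [11,14]  [15,16]
[2,3] uncovered → point at 3; [5,7] uncovered → point at 7; [9,10] uncovered → point at 10; [11,14] uncovered → point at 14; [15,16] uncovered → point at 16.
Points: 3, 7, 10, 14, 16 (5 total).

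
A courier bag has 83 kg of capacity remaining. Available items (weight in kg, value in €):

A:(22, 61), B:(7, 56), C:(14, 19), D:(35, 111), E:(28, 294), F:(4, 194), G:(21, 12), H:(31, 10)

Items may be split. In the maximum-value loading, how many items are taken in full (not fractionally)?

4

Ratios (sorted): F 48.50, E 10.50, B 8.00, D 3.17, A 2.77, C 1.36, G 0.57, H 0.32
take F (4 @ 194); take E (28 @ 294); take B (7 @ 56); take D (35 @ 111); take 9/22 of A → 24.95. Capacity used 83/83.
4 item(s) taken whole; one partial (take 9/22 of A).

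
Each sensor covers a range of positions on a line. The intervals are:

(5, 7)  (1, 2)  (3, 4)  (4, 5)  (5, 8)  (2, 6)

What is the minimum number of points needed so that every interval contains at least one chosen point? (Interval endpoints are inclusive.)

Sort by right endpoint; whenever an interval is uncovered, place a point at its right end.
By right end: [1,2]  [3,4]  [4,5]  [2,6]  [5,7]  [5,8]
[1,2] uncovered → point at 2; [3,4] uncovered → point at 4; [5,7] uncovered → point at 7.
Points: 2, 4, 7 (3 total).

3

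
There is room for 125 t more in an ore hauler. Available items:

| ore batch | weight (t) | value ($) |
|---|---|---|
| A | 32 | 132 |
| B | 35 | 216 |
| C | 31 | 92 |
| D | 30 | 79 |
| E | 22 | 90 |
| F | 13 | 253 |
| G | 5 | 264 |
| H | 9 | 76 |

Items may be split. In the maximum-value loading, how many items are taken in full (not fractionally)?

6

Sort by value per unit weight and fill in that order.
Order: G (264/5=52.80) > F (253/13=19.46) > H (76/9=8.44) > B (216/35=6.17) > A (132/32=4.12) > E (90/22=4.09) > C (92/31=2.97) > D (79/30=2.63)
Fill: take G (5 @ 264) → take F (13 @ 253) → take H (9 @ 76) → take B (35 @ 216) → take A (32 @ 132) → take E (22 @ 90) → take 9/31 of C → 26.71; 125/125 used.
6 item(s) taken whole; one partial (take 9/31 of C).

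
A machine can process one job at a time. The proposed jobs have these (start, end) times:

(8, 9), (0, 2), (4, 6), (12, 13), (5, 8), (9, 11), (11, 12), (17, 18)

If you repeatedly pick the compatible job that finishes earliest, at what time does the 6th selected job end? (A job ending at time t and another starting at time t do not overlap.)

13

Order by finish time; keep every interval that doesn't clash with the previous kept one.
Sorted by end: (0,2)  (4,6)  (5,8)  (8,9)  (9,11)  (11,12)  (12,13)  (17,18)
take (0,2); take (4,6); take (8,9); take (9,11); take (11,12); take (12,13); take (17,18).
Selected: (0,2) (4,6) (8,9) (9,11) (11,12) (12,13) (17,18)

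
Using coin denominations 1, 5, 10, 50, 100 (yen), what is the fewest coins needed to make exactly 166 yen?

5

Use the largest denomination that fits, subtract, and repeat.
166 = 1×100 + 1×50 + 1×10 + 1×5 + 1×1
Total coins = 1 + 1 + 1 + 1 + 1 = 5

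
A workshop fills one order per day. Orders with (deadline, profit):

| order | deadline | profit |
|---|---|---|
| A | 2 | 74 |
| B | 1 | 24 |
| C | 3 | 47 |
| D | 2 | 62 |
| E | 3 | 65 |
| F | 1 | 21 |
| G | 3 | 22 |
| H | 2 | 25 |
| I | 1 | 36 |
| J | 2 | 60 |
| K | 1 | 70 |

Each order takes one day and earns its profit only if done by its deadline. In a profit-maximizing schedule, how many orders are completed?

Sort by profit descending; place each in the latest free slot ≤ its deadline.
Profit order: A=74 K=70 E=65 D=62 J=60 C=47 I=36 H=25 B=24 G=22 F=21
Assign: A→slot 2, K→slot 1, E→slot 3, D skipped, J skipped, C skipped, I skipped, H skipped, B skipped, G skipped, F skipped.
Slots: [1:K] [2:A] [3:E]
3 of 11 scheduled.

3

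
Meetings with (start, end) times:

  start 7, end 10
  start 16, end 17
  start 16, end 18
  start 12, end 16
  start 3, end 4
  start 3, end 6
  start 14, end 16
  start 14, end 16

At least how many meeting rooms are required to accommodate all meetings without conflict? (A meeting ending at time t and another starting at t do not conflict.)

The answer is the maximum number of intervals overlapping at any instant.
starts: [3, 3, 7, 12, 14, 14, 16, 16]
ends:   [4, 6, 10, 16, 16, 16, 17, 18]
s3→1 s3→2 e4→1 e6→0 s7→1 e10→0 s12→1 s14→2 s14→3  — peak 3.

3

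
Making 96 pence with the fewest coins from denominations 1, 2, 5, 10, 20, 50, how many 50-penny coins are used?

1

Greedy: take as many of the largest coin as possible, then repeat with the remainder.
96 − 1×50→46 − 2×20→6 − 1×5→1 − 1×1→0
Count of 50: 1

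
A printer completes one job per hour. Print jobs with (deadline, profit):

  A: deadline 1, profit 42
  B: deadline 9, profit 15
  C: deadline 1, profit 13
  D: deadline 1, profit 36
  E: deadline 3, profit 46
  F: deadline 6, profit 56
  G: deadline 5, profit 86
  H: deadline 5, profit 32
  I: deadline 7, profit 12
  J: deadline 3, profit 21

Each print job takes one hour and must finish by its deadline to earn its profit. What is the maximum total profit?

Take jobs in profit order; each goes to the latest open slot no later than its deadline.
By profit: G(d5,86), F(d6,56), E(d3,46), A(d1,42), D(d1,36), H(d5,32), J(d3,21), B(d9,15), C(d1,13), I(d7,12)
G→slot 5; F→slot 6; E→slot 3; A→slot 1; D skipped; H→slot 4; J→slot 2; B→slot 9; C skipped; I→slot 7.
Profit = 42 + 21 + 46 + 32 + 86 + 56 + 12 + 15 = 310

310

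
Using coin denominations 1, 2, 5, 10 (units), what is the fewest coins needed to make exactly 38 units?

38 − 3×10→8 − 1×5→3 − 1×2→1 − 1×1→0
Total coins = 3 + 1 + 1 + 1 = 6

6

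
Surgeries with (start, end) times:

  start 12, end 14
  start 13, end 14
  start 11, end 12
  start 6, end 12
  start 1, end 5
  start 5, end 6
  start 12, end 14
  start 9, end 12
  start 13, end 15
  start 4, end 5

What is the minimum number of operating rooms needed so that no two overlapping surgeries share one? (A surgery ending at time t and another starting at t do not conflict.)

4

The answer is the maximum number of intervals overlapping at any instant.
starts: [1, 4, 5, 6, 9, 11, 12, 12, 13, 13]
ends:   [5, 5, 6, 12, 12, 12, 14, 14, 14, 15]
s1→1 s4→2 e5→1 e5→0 s5→1 e6→0 s6→1 s9→2 s11→3 e12→2 e12→1 e12→0 s12→1 s12→2 s13→3 s13→4  — peak 4.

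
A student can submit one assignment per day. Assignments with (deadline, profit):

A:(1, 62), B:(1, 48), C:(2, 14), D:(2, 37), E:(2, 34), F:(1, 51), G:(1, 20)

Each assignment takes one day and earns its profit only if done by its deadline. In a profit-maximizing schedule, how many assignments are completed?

By profit: A(d1,62), F(d1,51), B(d1,48), D(d2,37), E(d2,34), G(d1,20), C(d2,14)
A→slot 1; F skipped; B skipped; D→slot 2; E skipped; G skipped; C skipped.
2 of 7 scheduled.

2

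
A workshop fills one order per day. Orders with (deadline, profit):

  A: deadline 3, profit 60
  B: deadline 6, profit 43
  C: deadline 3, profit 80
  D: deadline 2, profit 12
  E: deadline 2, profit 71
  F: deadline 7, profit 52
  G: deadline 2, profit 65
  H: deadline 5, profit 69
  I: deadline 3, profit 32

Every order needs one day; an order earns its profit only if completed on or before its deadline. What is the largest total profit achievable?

Sort by profit descending; place each in the latest free slot ≤ its deadline.
By profit: C(d3,80), E(d2,71), H(d5,69), G(d2,65), A(d3,60), F(d7,52), B(d6,43), I(d3,32), D(d2,12)
C→slot 3; E→slot 2; H→slot 5; G→slot 1; A skipped; F→slot 7; B→slot 6; I skipped; D skipped.
Profit = 65 + 71 + 80 + 69 + 43 + 52 = 380

380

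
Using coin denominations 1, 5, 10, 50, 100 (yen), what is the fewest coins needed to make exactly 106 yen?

3

Greedy: take as many of the largest coin as possible, then repeat with the remainder.
106 − 1×100→6 − 1×5→1 − 1×1→0
Total coins = 1 + 1 + 1 = 3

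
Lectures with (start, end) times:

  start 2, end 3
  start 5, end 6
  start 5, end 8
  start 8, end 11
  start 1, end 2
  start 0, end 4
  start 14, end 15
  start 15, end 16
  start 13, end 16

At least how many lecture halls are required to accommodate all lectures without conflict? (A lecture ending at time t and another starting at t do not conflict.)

2

Events (time:±→running): 0:+→1 1:+→2 … peak 2.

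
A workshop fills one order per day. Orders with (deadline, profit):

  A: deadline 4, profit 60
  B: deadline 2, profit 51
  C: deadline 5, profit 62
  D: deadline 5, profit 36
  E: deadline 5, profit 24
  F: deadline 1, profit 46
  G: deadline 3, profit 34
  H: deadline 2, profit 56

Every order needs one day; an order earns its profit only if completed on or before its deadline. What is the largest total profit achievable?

Sort by profit descending; place each in the latest free slot ≤ its deadline.
Profit order: C=62 A=60 H=56 B=51 F=46 D=36 G=34 E=24
Assign: C→slot 5, A→slot 4, H→slot 2, B→slot 1, F skipped, D→slot 3, G skipped, E skipped.
Slots: [1:B] [2:H] [3:D] [4:A] [5:C]
Profit = 51 + 56 + 36 + 60 + 62 = 265

265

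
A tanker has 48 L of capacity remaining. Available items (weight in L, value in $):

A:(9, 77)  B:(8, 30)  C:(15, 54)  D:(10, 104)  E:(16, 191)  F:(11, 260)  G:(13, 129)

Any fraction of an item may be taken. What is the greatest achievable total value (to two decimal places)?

664.15

Order: F (260/11=23.64) > E (191/16=11.94) > D (104/10=10.40) > G (129/13=9.92) > A (77/9=8.56) > B (30/8=3.75) > C (54/15=3.60)
Fill: take F (11 @ 260) → take E (16 @ 191) → take D (10 @ 104) → take 11/13 of G → 109.15; 48/48 used.
Total value = 664.15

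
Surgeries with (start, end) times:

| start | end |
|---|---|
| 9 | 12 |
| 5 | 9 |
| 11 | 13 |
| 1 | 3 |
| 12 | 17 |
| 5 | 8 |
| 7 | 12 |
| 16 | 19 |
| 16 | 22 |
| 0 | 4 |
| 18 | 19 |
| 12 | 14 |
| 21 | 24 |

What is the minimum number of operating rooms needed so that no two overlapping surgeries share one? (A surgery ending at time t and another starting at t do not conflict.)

The answer is the maximum number of intervals overlapping at any instant.
Events (time:±→running): 0:+→1 1:+→2 3:-→1 4:-→0 5:+→1 5:+→2 7:+→3 … peak 3.

3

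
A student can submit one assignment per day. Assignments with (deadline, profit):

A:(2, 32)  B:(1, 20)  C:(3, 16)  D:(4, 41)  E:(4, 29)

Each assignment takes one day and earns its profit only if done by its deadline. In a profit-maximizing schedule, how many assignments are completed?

Profit order: D=41 A=32 E=29 B=20 C=16
Assign: D→slot 4, A→slot 2, E→slot 3, B→slot 1, C skipped.
Slots: [1:B] [2:A] [3:E] [4:D]
4 of 5 scheduled.

4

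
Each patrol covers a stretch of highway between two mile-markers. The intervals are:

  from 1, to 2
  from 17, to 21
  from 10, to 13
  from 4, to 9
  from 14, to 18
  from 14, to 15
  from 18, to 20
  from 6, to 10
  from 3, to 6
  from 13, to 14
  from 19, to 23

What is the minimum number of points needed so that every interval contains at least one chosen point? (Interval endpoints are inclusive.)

5

Sorted: [1,2] [3,6] [4,9] [6,10] [10,13] [13,14] [14,15] [14,18] [18,20] [17,21] [19,23]
{[1,2]} hit by 2; {[3,6],[4,9],[6,10]} hit by 6; {[10,13],[13,14]} hit by 13; {[14,15],[14,18]} hit by 15; {[18,20],[17,21],[19,23]} hit by 20.
Points: 2, 6, 13, 15, 20 (5 total).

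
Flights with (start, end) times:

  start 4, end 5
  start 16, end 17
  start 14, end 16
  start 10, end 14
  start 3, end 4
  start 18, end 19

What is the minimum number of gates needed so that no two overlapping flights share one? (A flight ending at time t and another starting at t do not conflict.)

starts: [3, 4, 10, 14, 16, 18]
ends:   [4, 5, 14, 16, 17, 19]
s3→1  — peak 1.

1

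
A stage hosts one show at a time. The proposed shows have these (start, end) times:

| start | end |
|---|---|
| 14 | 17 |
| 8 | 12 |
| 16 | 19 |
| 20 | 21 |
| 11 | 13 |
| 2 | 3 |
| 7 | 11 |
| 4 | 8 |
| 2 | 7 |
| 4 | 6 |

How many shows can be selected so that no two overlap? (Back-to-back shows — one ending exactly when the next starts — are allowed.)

6

Sort by end time and greedily take each interval whose start is ≥ the last chosen end.
By end time: (2,3), (4,6), (2,7), (4,8), (7,11), (8,12), (11,13), (14,17), (16,19), (20,21).
Pick (2,3); next start ≥ 3 → (4,6); next start ≥ 6 → (7,11); next start ≥ 11 → (11,13); next start ≥ 13 → (14,17); next start ≥ 17 → (20,21).
Selected 6 shows.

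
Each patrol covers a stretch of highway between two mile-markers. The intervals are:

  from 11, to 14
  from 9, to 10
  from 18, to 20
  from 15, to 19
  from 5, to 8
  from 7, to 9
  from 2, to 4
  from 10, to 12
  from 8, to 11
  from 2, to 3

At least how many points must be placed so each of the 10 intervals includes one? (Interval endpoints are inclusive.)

Sort by right endpoint; whenever an interval is uncovered, place a point at its right end.
By right end: [2,3]  [2,4]  [5,8]  [7,9]  [9,10]  [8,11]  [10,12]  [11,14]  [15,19]  [18,20]
[2,3] uncovered → point at 3; [5,8] uncovered → point at 8; [9,10] uncovered → point at 10; [11,14] uncovered → point at 14; [15,19] uncovered → point at 19.
Points: 3, 8, 10, 14, 19 (5 total).

5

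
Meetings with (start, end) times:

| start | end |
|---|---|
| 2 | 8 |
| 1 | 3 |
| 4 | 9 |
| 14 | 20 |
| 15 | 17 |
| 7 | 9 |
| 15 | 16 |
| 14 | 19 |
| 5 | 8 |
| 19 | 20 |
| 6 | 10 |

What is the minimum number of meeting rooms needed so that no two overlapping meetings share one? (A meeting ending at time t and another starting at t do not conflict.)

5

The answer is the maximum number of intervals overlapping at any instant.
Events (time:±→running): 1:+→1 2:+→2 3:-→1 4:+→2 5:+→3 6:+→4 7:+→5 … peak 5.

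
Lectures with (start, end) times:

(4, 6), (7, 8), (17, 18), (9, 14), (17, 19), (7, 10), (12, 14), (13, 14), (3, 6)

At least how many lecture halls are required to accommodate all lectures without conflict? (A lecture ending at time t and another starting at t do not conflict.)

Count concurrent intervals with a sweep; the peak is the room count.
starts: [3, 4, 7, 7, 9, 12, 13, 17, 17]
ends:   [6, 6, 8, 10, 14, 14, 14, 18, 19]
s3→1 s4→2 e6→1 e6→0 s7→1 s7→2 e8→1 s9→2 e10→1 s12→2 s13→3  — peak 3.

3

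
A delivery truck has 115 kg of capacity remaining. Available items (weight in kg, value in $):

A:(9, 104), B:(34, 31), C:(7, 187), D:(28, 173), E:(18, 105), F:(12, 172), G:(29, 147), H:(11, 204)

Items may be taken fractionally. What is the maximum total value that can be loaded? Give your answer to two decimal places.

1092.91

Ratios (sorted): C 26.71, H 18.55, F 14.33, A 11.56, D 6.18, E 5.83, G 5.07, B 0.91
take C (7 @ 187); take H (11 @ 204); take F (12 @ 172); take A (9 @ 104); take D (28 @ 173); take E (18 @ 105); take G (29 @ 147); take 1/34 of B → 0.91. Capacity used 115/115.
Total value = 1092.91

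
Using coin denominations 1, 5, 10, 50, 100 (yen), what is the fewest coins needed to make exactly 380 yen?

Use the largest denomination that fits, subtract, and repeat.
380 − 3×100→80 − 1×50→30 − 3×10→0
Total coins = 3 + 1 + 3 = 7

7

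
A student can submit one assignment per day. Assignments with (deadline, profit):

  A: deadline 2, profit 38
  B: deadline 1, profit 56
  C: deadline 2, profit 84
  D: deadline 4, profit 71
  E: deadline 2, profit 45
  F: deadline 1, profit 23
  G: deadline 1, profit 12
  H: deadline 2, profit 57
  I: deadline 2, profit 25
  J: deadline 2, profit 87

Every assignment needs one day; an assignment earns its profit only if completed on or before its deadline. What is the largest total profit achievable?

242

Profit order: J=87 C=84 D=71 H=57 B=56 E=45 A=38 I=25 F=23 G=12
Assign: J→slot 2, C→slot 1, D→slot 4, H skipped, B skipped, E skipped, A skipped, I skipped, F skipped, G skipped.
Slots: [1:C] [2:J] [4:D]
Profit = 84 + 87 + 71 = 242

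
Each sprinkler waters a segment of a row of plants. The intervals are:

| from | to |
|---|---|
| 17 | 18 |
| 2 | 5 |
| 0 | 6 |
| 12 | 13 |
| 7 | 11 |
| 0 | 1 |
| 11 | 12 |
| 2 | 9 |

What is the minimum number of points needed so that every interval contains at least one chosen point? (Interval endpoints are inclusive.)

5

Sort by right endpoint; whenever an interval is uncovered, place a point at its right end.
By right end: [0,1]  [2,5]  [0,6]  [2,9]  [7,11]  [11,12]  [12,13]  [17,18]
[0,1] uncovered → point at 1; [2,5] uncovered → point at 5; [7,11] uncovered → point at 11; [12,13] uncovered → point at 13; [17,18] uncovered → point at 18.
Points: 1, 5, 11, 13, 18 (5 total).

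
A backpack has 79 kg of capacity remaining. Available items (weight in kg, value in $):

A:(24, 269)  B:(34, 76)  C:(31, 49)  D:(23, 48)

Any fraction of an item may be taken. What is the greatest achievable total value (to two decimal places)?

Greedy by value/weight ratio, highest first.
Order: A (269/24=11.21) > B (76/34=2.24) > D (48/23=2.09) > C (49/31=1.58)
Fill: take A (24 @ 269) → take B (34 @ 76) → take 21/23 of D → 43.83; 79/79 used.
Total value = 388.83

388.83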